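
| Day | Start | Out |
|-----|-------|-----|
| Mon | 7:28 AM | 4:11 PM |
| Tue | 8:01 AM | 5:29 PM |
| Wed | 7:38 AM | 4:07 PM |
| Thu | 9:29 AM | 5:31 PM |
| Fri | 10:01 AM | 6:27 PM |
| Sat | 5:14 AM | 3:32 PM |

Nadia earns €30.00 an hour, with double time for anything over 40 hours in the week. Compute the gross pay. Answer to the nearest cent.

€2006.00

Mon: 7:28 AM–4:11 PM = 8 h 43 min
Tue: 8:01 AM–5:29 PM = 9 h 28 min
Wed: 7:38 AM–4:07 PM = 8 h 29 min
Thu: 9:29 AM–5:31 PM = 8 h 2 min
Fri: 10:01 AM–6:27 PM = 8 h 26 min
Sat: 5:14 AM–3:32 PM = 10 h 18 min
Total worked: 53 h 26 min = 3206 min.
Regular 40 h 0 min = 2400 min at €30.00/h; overtime 13 h 26 min = 806 min at €60.00/h.
Pay = (2400 × €30.00 + 806 × €60.00) ÷ 60 = €2006.00.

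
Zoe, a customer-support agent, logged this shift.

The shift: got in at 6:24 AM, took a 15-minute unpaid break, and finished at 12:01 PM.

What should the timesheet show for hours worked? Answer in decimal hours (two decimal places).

The shift: 6:24 AM–12:01 PM = 5 h 37 min; less 15 min break → 5 h 22 min

5.37 hours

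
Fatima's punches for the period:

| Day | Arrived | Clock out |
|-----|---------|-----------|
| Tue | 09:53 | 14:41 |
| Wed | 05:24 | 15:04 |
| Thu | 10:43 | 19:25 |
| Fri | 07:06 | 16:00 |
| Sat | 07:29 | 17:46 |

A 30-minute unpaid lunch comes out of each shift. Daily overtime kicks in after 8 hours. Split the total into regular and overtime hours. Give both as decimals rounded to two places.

Regular 36.30 hours, overtime 3.55 hours

Tue: 09:53–14:41 = 4 h 48 min; less 30 min break → 4 h 18 min
Wed: 05:24–15:04 = 9 h 40 min; less 30 min break → 9 h 10 min
Thu: 10:43–19:25 = 8 h 42 min; less 30 min break → 8 h 12 min
Fri: 07:06–16:00 = 8 h 54 min; less 30 min break → 8 h 24 min
Sat: 07:29–17:46 = 10 h 17 min; less 30 min break → 9 h 47 min
Tue reg 4 h 18 min / OT 0 h 0 min; Wed reg 8 h 0 min / OT 1 h 10 min; Thu reg 8 h 0 min / OT 0 h 12 min; Fri reg 8 h 0 min / OT 0 h 24 min; Sat reg 8 h 0 min / OT 1 h 47 min.
Totals: regular 36 h 18 min, overtime 3 h 33 min.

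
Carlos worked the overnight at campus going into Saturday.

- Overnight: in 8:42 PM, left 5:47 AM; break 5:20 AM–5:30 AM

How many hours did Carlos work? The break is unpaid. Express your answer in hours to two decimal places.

Overnight: 8:42 PM → midnight = 3 h 18 min; midnight → 5:47 AM = 5 h 47 min; span 9 h 5 min; less 10 min break → 8 h 55 min

8.92 hours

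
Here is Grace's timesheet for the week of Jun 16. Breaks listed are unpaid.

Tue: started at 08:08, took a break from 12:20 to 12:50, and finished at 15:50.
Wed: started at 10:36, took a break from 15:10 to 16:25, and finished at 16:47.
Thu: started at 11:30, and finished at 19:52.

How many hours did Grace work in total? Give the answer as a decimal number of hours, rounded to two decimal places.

Tue: 08:08–15:50 = 7 h 42 min; less 30 min break → 7 h 12 min
Wed: 10:36–16:47 = 6 h 11 min; less 75 min break → 4 h 56 min
Thu: 11:30–19:52 = 8 h 22 min
Total: 7 h 12 min + 4 h 56 min + 8 h 22 min = 20 h 30 min.

20.50 hours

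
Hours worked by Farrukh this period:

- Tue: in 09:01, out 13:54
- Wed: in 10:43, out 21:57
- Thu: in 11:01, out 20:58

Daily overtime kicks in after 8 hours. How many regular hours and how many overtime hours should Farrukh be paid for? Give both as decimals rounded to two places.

Regular 20.88 hours, overtime 5.18 hours

Tue: 09:01–13:54 = 4 h 53 min
Wed: 10:43–21:57 = 11 h 14 min
Thu: 11:01–20:58 = 9 h 57 min
Tue reg 4 h 53 min / OT 0 h 0 min; Wed reg 8 h 0 min / OT 3 h 14 min; Thu reg 8 h 0 min / OT 1 h 57 min.
Totals: regular 20 h 53 min, overtime 5 h 11 min.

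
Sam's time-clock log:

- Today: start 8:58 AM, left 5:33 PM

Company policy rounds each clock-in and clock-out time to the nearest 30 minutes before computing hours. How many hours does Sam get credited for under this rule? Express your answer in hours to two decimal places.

8.50 hours

Today: in 8:58 AM→9:00 AM, out 5:33 PM→5:30 PM; 8 h 30 min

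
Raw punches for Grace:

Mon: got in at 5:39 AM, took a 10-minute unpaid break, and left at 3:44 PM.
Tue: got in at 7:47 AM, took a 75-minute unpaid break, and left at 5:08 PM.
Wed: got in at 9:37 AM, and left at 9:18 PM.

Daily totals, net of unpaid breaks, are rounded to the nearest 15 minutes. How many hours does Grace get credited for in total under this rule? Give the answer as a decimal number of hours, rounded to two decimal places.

Mon: 5:39 AM–3:44 PM = 10 h 5 min − 10 min = 9 h 55 min → rounds to 10 h 0 min
Tue: 7:47 AM–5:08 PM = 9 h 21 min − 75 min = 8 h 6 min → rounds to 8 h 0 min
Wed: 9:37 AM–9:18 PM = 11 h 41 min → rounds to 11 h 45 min
Total credited: 29 h 45 min.

29.75 hours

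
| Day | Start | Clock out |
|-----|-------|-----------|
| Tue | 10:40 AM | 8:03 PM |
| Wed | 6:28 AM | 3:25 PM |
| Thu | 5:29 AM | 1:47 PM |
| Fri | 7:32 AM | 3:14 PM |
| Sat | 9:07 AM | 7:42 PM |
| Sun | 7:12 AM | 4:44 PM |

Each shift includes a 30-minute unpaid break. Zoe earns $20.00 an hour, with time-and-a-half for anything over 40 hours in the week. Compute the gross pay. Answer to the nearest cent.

$1143.50

Tue: 10:40 AM–8:03 PM = 9 h 23 min; less 30 min break → 8 h 53 min
Wed: 6:28 AM–3:25 PM = 8 h 57 min; less 30 min break → 8 h 27 min
Thu: 5:29 AM–1:47 PM = 8 h 18 min; less 30 min break → 7 h 48 min
Fri: 7:32 AM–3:14 PM = 7 h 42 min; less 30 min break → 7 h 12 min
Sat: 9:07 AM–7:42 PM = 10 h 35 min; less 30 min break → 10 h 5 min
Sun: 7:12 AM–4:44 PM = 9 h 32 min; less 30 min break → 9 h 2 min
Total worked: 51 h 27 min = 3087 min.
Regular 40 h 0 min = 2400 min at $20.00/h; overtime 11 h 27 min = 687 min at $30.00/h.
Pay = (2400 × $20.00 + 687 × $30.00) ÷ 60 = $1143.50.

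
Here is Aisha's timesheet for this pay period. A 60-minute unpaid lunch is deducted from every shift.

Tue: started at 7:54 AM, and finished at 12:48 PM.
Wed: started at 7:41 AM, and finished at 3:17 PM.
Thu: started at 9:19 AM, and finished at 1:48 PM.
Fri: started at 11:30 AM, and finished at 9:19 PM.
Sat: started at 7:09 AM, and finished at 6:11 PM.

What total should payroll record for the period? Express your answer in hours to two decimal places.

32.83 hours

Tue: 7:54 AM–12:48 PM = 4 h 54 min; less 60 min break → 3 h 54 min
Wed: 7:41 AM–3:17 PM = 7 h 36 min; less 60 min break → 6 h 36 min
Thu: 9:19 AM–1:48 PM = 4 h 29 min; less 60 min break → 3 h 29 min
Fri: 11:30 AM–9:19 PM = 9 h 49 min; less 60 min break → 8 h 49 min
Sat: 7:09 AM–6:11 PM = 11 h 2 min; less 60 min break → 10 h 2 min
Total: 3 h 54 min + 6 h 36 min + 3 h 29 min + 8 h 49 min + 10 h 2 min = 32 h 50 min.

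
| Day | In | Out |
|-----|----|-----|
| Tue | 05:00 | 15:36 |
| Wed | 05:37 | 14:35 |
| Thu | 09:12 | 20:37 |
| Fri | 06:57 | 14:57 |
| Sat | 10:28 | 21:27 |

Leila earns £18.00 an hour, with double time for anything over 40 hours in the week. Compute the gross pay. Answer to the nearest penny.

£1078.80

Tue: 05:00–15:36 = 10 h 36 min
Wed: 05:37–14:35 = 8 h 58 min
Thu: 09:12–20:37 = 11 h 25 min
Fri: 06:57–14:57 = 8 h 0 min
Sat: 10:28–21:27 = 10 h 59 min
Total worked: 49 h 58 min = 2998 min.
Regular 40 h 0 min = 2400 min at £18.00/h; overtime 9 h 58 min = 598 min at £36.00/h.
Pay = (2400 × £18.00 + 598 × £36.00) ÷ 60 = £1078.80.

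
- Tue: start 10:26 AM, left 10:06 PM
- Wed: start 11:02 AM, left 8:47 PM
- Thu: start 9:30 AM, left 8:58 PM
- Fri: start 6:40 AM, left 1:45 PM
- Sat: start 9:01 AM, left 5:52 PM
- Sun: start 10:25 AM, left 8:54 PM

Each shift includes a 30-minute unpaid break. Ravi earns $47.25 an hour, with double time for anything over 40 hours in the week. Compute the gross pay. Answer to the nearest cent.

$3430.35

Tue: 10:26 AM–10:06 PM = 11 h 40 min; less 30 min break → 11 h 10 min
Wed: 11:02 AM–8:47 PM = 9 h 45 min; less 30 min break → 9 h 15 min
Thu: 9:30 AM–8:58 PM = 11 h 28 min; less 30 min break → 10 h 58 min
Fri: 6:40 AM–1:45 PM = 7 h 5 min; less 30 min break → 6 h 35 min
Sat: 9:01 AM–5:52 PM = 8 h 51 min; less 30 min break → 8 h 21 min
Sun: 10:25 AM–8:54 PM = 10 h 29 min; less 30 min break → 9 h 59 min
Total worked: 56 h 18 min = 3378 min.
Regular 40 h 0 min = 2400 min at $47.25/h; overtime 16 h 18 min = 978 min at $94.50/h.
Pay = (2400 × $47.25 + 978 × $94.50) ÷ 60 = $3430.35.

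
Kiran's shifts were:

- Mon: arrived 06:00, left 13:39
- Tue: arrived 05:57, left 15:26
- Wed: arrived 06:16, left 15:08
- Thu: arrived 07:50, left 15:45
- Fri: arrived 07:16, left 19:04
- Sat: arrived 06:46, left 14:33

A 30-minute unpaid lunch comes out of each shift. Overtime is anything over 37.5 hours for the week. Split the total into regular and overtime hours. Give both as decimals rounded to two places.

Mon: 06:00–13:39 = 7 h 39 min; less 30 min break → 7 h 9 min
Tue: 05:57–15:26 = 9 h 29 min; less 30 min break → 8 h 59 min
Wed: 06:16–15:08 = 8 h 52 min; less 30 min break → 8 h 22 min
Thu: 07:50–15:45 = 7 h 55 min; less 30 min break → 7 h 25 min
Fri: 07:16–19:04 = 11 h 48 min; less 30 min break → 11 h 18 min
Sat: 06:46–14:33 = 7 h 47 min; less 30 min break → 7 h 17 min
Total worked: 50 h 30 min = 50.50 h.
Threshold 37.5 h → overtime 13 h 0 min, regular 37 h 30 min.

Regular 37.50 hours, overtime 13.00 hours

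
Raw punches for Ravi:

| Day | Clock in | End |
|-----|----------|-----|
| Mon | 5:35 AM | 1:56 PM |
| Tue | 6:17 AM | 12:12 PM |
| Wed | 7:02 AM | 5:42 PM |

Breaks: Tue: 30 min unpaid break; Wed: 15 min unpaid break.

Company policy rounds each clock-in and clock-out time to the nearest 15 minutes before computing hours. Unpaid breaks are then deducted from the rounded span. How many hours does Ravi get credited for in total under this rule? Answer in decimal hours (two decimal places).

Mon: in 5:35 AM→5:30 AM, out 1:56 PM→2:00 PM; 8 h 30 min
Tue: in 6:17 AM→6:15 AM, out 12:12 PM→12:15 PM; 6 h 0 min − 30 min = 5 h 30 min
Wed: in 7:02 AM→7:00 AM, out 5:42 PM→5:45 PM; 10 h 45 min − 15 min = 10 h 30 min
Total credited: 24 h 30 min.

24.50 hours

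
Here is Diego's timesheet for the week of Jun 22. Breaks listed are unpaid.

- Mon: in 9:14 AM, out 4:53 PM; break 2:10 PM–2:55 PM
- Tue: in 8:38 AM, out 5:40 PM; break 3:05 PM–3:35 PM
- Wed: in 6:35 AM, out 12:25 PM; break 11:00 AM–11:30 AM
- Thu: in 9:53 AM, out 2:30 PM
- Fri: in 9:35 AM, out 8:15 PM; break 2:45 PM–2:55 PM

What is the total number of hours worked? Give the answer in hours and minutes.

35 h 53 min

Mon: 9:14 AM–4:53 PM = 7 h 39 min; less 45 min break → 6 h 54 min
Tue: 8:38 AM–5:40 PM = 9 h 2 min; less 30 min break → 8 h 32 min
Wed: 6:35 AM–12:25 PM = 5 h 50 min; less 30 min break → 5 h 20 min
Thu: 9:53 AM–2:30 PM = 4 h 37 min
Fri: 9:35 AM–8:15 PM = 10 h 40 min; less 10 min break → 10 h 30 min
Total: 6 h 54 min + 8 h 32 min + 5 h 20 min + 4 h 37 min + 10 h 30 min = 35 h 53 min.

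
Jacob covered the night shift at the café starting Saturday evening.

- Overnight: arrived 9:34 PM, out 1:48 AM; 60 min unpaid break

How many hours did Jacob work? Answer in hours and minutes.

3 h 14 min

Overnight: 9:34 PM → midnight = 2 h 26 min; midnight → 1:48 AM = 1 h 48 min; span 4 h 14 min; less 60 min break → 3 h 14 min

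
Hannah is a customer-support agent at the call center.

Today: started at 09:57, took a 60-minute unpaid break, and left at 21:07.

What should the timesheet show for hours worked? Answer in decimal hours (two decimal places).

Today: 09:57–21:07 = 11 h 10 min; less 60 min break → 10 h 10 min

10.17 hours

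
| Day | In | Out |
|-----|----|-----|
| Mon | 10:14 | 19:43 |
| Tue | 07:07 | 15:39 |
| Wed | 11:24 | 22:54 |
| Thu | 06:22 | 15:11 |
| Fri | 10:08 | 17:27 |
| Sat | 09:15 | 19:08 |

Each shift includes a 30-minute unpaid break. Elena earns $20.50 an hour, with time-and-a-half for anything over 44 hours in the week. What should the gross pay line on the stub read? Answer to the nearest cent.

Mon: 10:14–19:43 = 9 h 29 min; less 30 min break → 8 h 59 min
Tue: 07:07–15:39 = 8 h 32 min; less 30 min break → 8 h 2 min
Wed: 11:24–22:54 = 11 h 30 min; less 30 min break → 11 h 0 min
Thu: 06:22–15:11 = 8 h 49 min; less 30 min break → 8 h 19 min
Fri: 10:08–17:27 = 7 h 19 min; less 30 min break → 6 h 49 min
Sat: 09:15–19:08 = 9 h 53 min; less 30 min break → 9 h 23 min
Total worked: 52 h 32 min = 3152 min.
Regular 44 h 0 min = 2640 min at $20.50/h; overtime 8 h 32 min = 512 min at $30.75/h.
Pay = (2640 × $20.50 + 512 × $30.75) ÷ 60 = $1164.40.

$1164.40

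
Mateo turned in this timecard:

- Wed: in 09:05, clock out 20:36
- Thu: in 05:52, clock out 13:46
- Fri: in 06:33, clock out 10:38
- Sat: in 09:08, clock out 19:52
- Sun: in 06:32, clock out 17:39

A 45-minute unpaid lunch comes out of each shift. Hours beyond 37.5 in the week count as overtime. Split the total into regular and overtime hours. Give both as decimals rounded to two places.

Regular 37.50 hours, overtime 4.10 hours

Wed: 09:05–20:36 = 11 h 31 min; less 45 min break → 10 h 46 min
Thu: 05:52–13:46 = 7 h 54 min; less 45 min break → 7 h 9 min
Fri: 06:33–10:38 = 4 h 5 min; less 45 min break → 3 h 20 min
Sat: 09:08–19:52 = 10 h 44 min; less 45 min break → 9 h 59 min
Sun: 06:32–17:39 = 11 h 7 min; less 45 min break → 10 h 22 min
Total worked: 41 h 36 min = 41.60 h.
Threshold 37.5 h → overtime 4 h 6 min, regular 37 h 30 min.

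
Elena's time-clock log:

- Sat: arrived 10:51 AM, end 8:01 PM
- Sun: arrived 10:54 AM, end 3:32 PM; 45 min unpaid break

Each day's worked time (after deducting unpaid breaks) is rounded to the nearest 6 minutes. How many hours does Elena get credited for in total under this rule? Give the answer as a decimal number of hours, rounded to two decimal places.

13.10 hours

Sat: 10:51 AM–8:01 PM = 9 h 10 min → rounds to 9 h 12 min
Sun: 10:54 AM–3:32 PM = 4 h 38 min − 45 min = 3 h 53 min → rounds to 3 h 54 min
Total credited: 13 h 6 min.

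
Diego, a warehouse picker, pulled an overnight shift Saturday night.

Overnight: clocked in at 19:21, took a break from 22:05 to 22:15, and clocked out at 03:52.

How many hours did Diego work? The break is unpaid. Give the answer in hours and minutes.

8 h 21 min

Overnight: 19:21 → midnight = 4 h 39 min; midnight → 03:52 = 3 h 52 min; span 8 h 31 min; less 10 min break → 8 h 21 min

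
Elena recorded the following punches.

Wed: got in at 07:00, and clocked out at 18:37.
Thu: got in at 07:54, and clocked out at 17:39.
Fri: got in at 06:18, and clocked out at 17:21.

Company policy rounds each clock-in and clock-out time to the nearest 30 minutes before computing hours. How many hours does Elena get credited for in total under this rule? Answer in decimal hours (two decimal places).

Wed: in 07:00→07:00, out 18:37→18:30; 11 h 30 min
Thu: in 07:54→08:00, out 17:39→17:30; 9 h 30 min
Fri: in 06:18→06:30, out 17:21→17:30; 11 h 0 min
Total credited: 32 h 0 min.

32.00 hours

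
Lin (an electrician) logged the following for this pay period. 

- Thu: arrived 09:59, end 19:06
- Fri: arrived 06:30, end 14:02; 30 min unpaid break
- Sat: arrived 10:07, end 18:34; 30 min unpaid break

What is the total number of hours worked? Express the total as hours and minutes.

Thu: 09:59–19:06 = 9 h 7 min
Fri: 06:30–14:02 = 7 h 32 min; less 30 min break → 7 h 2 min
Sat: 10:07–18:34 = 8 h 27 min; less 30 min break → 7 h 57 min
Total: 9 h 7 min + 7 h 2 min + 7 h 57 min = 24 h 6 min.

24 h 6 min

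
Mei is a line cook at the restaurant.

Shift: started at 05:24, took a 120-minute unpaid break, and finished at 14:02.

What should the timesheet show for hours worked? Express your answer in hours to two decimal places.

6.63 hours

Shift: 05:24–14:02 = 8 h 38 min; less 120 min break → 6 h 38 min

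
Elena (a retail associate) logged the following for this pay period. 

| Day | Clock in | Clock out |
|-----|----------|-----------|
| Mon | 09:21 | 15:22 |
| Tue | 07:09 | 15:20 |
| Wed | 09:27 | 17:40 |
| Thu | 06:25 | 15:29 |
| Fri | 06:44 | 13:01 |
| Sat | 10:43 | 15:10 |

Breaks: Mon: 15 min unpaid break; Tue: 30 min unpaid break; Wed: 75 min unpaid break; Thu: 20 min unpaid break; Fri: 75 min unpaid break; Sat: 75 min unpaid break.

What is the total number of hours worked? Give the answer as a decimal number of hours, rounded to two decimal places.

Mon: 09:21–15:22 = 6 h 1 min; less 15 min break → 5 h 46 min
Tue: 07:09–15:20 = 8 h 11 min; less 30 min break → 7 h 41 min
Wed: 09:27–17:40 = 8 h 13 min; less 75 min break → 6 h 58 min
Thu: 06:25–15:29 = 9 h 4 min; less 20 min break → 8 h 44 min
Fri: 06:44–13:01 = 6 h 17 min; less 75 min break → 5 h 2 min
Sat: 10:43–15:10 = 4 h 27 min; less 75 min break → 3 h 12 min
Total: 5 h 46 min + 7 h 41 min + 6 h 58 min + 8 h 44 min + 5 h 2 min + 3 h 12 min = 37 h 23 min.

37.38 hours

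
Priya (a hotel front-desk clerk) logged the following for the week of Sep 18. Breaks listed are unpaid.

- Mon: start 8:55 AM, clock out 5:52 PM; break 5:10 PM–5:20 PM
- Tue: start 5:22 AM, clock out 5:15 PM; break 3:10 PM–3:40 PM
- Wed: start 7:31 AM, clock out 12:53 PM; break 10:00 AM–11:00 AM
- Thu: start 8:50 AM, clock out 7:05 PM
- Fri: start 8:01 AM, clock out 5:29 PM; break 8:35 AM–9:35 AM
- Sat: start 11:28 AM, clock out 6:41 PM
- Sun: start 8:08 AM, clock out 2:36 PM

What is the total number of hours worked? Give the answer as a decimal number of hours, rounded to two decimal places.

Mon: 8:55 AM–5:52 PM = 8 h 57 min; less 10 min break → 8 h 47 min
Tue: 5:22 AM–5:15 PM = 11 h 53 min; less 30 min break → 11 h 23 min
Wed: 7:31 AM–12:53 PM = 5 h 22 min; less 60 min break → 4 h 22 min
Thu: 8:50 AM–7:05 PM = 10 h 15 min
Fri: 8:01 AM–5:29 PM = 9 h 28 min; less 60 min break → 8 h 28 min
Sat: 11:28 AM–6:41 PM = 7 h 13 min
Sun: 8:08 AM–2:36 PM = 6 h 28 min
Total: 8 h 47 min + 11 h 23 min + 4 h 22 min + 10 h 15 min + 8 h 28 min + 7 h 13 min + 6 h 28 min = 56 h 56 min.

56.93 hours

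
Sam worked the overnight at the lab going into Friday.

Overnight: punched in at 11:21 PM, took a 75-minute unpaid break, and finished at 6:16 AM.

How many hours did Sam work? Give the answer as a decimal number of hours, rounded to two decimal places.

5.67 hours

Overnight: 11:21 PM → midnight = 0 h 39 min; midnight → 6:16 AM = 6 h 16 min; span 6 h 55 min; less 75 min break → 5 h 40 min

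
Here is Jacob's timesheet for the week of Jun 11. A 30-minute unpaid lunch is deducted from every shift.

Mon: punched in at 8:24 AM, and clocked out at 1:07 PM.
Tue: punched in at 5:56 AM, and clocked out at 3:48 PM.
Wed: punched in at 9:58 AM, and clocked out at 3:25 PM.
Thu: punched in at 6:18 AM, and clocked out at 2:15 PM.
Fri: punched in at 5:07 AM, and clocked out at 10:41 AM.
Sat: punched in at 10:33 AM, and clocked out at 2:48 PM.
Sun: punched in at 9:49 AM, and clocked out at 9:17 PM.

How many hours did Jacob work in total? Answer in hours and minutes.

45 h 46 min

Mon: 8:24 AM–1:07 PM = 4 h 43 min; less 30 min break → 4 h 13 min
Tue: 5:56 AM–3:48 PM = 9 h 52 min; less 30 min break → 9 h 22 min
Wed: 9:58 AM–3:25 PM = 5 h 27 min; less 30 min break → 4 h 57 min
Thu: 6:18 AM–2:15 PM = 7 h 57 min; less 30 min break → 7 h 27 min
Fri: 5:07 AM–10:41 AM = 5 h 34 min; less 30 min break → 5 h 4 min
Sat: 10:33 AM–2:48 PM = 4 h 15 min; less 30 min break → 3 h 45 min
Sun: 9:49 AM–9:17 PM = 11 h 28 min; less 30 min break → 10 h 58 min
Total: 4 h 13 min + 9 h 22 min + 4 h 57 min + 7 h 27 min + 5 h 4 min + 3 h 45 min + 10 h 58 min = 45 h 46 min.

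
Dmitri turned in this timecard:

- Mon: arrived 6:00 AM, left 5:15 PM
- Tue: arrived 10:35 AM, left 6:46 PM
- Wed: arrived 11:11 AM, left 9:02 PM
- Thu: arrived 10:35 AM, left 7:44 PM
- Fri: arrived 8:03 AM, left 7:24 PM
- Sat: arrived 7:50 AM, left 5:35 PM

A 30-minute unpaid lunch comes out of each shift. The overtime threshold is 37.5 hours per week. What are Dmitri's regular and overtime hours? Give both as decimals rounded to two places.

Mon: 6:00 AM–5:15 PM = 11 h 15 min; less 30 min break → 10 h 45 min
Tue: 10:35 AM–6:46 PM = 8 h 11 min; less 30 min break → 7 h 41 min
Wed: 11:11 AM–9:02 PM = 9 h 51 min; less 30 min break → 9 h 21 min
Thu: 10:35 AM–7:44 PM = 9 h 9 min; less 30 min break → 8 h 39 min
Fri: 8:03 AM–7:24 PM = 11 h 21 min; less 30 min break → 10 h 51 min
Sat: 7:50 AM–5:35 PM = 9 h 45 min; less 30 min break → 9 h 15 min
Total worked: 56 h 32 min = 56.53 h.
Threshold 37.5 h → overtime 19 h 2 min, regular 37 h 30 min.

Regular 37.50 hours, overtime 19.03 hours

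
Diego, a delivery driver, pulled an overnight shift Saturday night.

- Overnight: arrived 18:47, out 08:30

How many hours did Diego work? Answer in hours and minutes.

Overnight: 18:47 → midnight = 5 h 13 min; midnight → 08:30 = 8 h 30 min; span 13 h 43 min

13 h 43 min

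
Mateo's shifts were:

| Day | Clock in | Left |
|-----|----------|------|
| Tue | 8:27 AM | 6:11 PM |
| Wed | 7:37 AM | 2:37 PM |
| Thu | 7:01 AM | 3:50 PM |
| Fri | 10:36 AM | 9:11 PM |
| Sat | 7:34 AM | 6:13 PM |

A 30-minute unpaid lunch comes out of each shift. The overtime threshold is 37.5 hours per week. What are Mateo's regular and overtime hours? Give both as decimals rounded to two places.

Regular 37.50 hours, overtime 6.78 hours

Tue: 8:27 AM–6:11 PM = 9 h 44 min; less 30 min break → 9 h 14 min
Wed: 7:37 AM–2:37 PM = 7 h 0 min; less 30 min break → 6 h 30 min
Thu: 7:01 AM–3:50 PM = 8 h 49 min; less 30 min break → 8 h 19 min
Fri: 10:36 AM–9:11 PM = 10 h 35 min; less 30 min break → 10 h 5 min
Sat: 7:34 AM–6:13 PM = 10 h 39 min; less 30 min break → 10 h 9 min
Total worked: 44 h 17 min = 44.28 h.
Threshold 37.5 h → overtime 6 h 47 min, regular 37 h 30 min.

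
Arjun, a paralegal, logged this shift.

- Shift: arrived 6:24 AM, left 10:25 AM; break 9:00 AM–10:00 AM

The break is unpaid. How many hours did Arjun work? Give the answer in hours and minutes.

Shift: 6:24 AM–10:25 AM = 4 h 1 min; less 60 min break → 3 h 1 min

3 h 1 min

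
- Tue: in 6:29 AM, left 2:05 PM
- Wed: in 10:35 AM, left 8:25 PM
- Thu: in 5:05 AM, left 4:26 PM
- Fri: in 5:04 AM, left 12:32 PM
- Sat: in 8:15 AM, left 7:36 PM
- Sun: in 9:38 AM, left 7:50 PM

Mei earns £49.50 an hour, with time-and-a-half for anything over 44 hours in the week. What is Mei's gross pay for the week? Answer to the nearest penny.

Tue: 6:29 AM–2:05 PM = 7 h 36 min
Wed: 10:35 AM–8:25 PM = 9 h 50 min
Thu: 5:05 AM–4:26 PM = 11 h 21 min
Fri: 5:04 AM–12:32 PM = 7 h 28 min
Sat: 8:15 AM–7:36 PM = 11 h 21 min
Sun: 9:38 AM–7:50 PM = 10 h 12 min
Total worked: 57 h 48 min = 3468 min.
Regular 44 h 0 min = 2640 min at £49.50/h; overtime 13 h 48 min = 828 min at £74.25/h.
Pay = (2640 × £49.50 + 828 × £74.25) ÷ 60 = £3202.65.

£3202.65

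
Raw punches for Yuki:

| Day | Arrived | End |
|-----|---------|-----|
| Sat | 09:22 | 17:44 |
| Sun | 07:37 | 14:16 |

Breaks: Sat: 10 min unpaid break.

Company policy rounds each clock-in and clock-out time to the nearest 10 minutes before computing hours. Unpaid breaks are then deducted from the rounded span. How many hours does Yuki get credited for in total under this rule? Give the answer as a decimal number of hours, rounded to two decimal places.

Sat: in 09:22→09:20, out 17:44→17:40; 8 h 20 min − 10 min = 8 h 10 min
Sun: in 07:37→07:40, out 14:16→14:20; 6 h 40 min
Total credited: 14 h 50 min.

14.83 hours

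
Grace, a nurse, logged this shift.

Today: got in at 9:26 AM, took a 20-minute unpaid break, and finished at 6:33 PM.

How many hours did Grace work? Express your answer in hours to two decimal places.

8.78 hours

Today: 9:26 AM–6:33 PM = 9 h 7 min; less 20 min break → 8 h 47 min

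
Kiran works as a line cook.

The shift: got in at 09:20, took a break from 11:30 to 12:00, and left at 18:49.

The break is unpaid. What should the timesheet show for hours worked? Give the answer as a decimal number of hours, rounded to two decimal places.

The shift: 09:20–18:49 = 9 h 29 min; less 30 min break → 8 h 59 min

8.98 hours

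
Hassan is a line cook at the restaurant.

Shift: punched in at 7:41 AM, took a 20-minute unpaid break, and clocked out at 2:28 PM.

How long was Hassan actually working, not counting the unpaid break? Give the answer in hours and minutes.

Shift: 7:41 AM–2:28 PM = 6 h 47 min; less 20 min break → 6 h 27 min

6 h 27 min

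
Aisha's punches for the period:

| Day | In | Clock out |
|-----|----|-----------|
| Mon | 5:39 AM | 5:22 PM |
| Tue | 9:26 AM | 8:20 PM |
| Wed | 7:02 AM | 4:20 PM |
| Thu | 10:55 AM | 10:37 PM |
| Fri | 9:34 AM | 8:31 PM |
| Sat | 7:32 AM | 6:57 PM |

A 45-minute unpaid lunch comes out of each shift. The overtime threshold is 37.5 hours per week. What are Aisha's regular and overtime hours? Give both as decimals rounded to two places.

Mon: 5:39 AM–5:22 PM = 11 h 43 min; less 45 min break → 10 h 58 min
Tue: 9:26 AM–8:20 PM = 10 h 54 min; less 45 min break → 10 h 9 min
Wed: 7:02 AM–4:20 PM = 9 h 18 min; less 45 min break → 8 h 33 min
Thu: 10:55 AM–10:37 PM = 11 h 42 min; less 45 min break → 10 h 57 min
Fri: 9:34 AM–8:31 PM = 10 h 57 min; less 45 min break → 10 h 12 min
Sat: 7:32 AM–6:57 PM = 11 h 25 min; less 45 min break → 10 h 40 min
Total worked: 61 h 29 min = 61.48 h.
Threshold 37.5 h → overtime 23 h 59 min, regular 37 h 30 min.

Regular 37.50 hours, overtime 23.98 hours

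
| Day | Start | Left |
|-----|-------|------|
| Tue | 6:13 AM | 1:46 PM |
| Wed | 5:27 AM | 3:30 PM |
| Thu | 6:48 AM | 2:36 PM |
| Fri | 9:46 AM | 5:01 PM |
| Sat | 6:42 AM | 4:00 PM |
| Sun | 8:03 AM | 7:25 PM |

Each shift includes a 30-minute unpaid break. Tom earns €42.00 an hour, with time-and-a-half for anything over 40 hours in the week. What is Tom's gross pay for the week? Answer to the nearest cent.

€2329.95

Tue: 6:13 AM–1:46 PM = 7 h 33 min; less 30 min break → 7 h 3 min
Wed: 5:27 AM–3:30 PM = 10 h 3 min; less 30 min break → 9 h 33 min
Thu: 6:48 AM–2:36 PM = 7 h 48 min; less 30 min break → 7 h 18 min
Fri: 9:46 AM–5:01 PM = 7 h 15 min; less 30 min break → 6 h 45 min
Sat: 6:42 AM–4:00 PM = 9 h 18 min; less 30 min break → 8 h 48 min
Sun: 8:03 AM–7:25 PM = 11 h 22 min; less 30 min break → 10 h 52 min
Total worked: 50 h 19 min = 3019 min.
Regular 40 h 0 min = 2400 min at €42.00/h; overtime 10 h 19 min = 619 min at €63.00/h.
Pay = (2400 × €42.00 + 619 × €63.00) ÷ 60 = €2329.95.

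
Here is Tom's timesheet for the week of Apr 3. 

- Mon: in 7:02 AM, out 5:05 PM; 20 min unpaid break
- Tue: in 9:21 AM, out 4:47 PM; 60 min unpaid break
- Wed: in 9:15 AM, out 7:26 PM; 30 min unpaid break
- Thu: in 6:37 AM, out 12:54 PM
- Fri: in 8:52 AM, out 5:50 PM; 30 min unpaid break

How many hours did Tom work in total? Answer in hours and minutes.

40 h 35 min

Mon: 7:02 AM–5:05 PM = 10 h 3 min; less 20 min break → 9 h 43 min
Tue: 9:21 AM–4:47 PM = 7 h 26 min; less 60 min break → 6 h 26 min
Wed: 9:15 AM–7:26 PM = 10 h 11 min; less 30 min break → 9 h 41 min
Thu: 6:37 AM–12:54 PM = 6 h 17 min
Fri: 8:52 AM–5:50 PM = 8 h 58 min; less 30 min break → 8 h 28 min
Total: 9 h 43 min + 6 h 26 min + 9 h 41 min + 6 h 17 min + 8 h 28 min = 40 h 35 min.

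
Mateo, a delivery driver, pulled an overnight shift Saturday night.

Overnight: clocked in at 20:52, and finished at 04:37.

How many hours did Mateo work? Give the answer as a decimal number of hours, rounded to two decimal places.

7.75 hours

Overnight: 20:52 → midnight = 3 h 8 min; midnight → 04:37 = 4 h 37 min; span 7 h 45 min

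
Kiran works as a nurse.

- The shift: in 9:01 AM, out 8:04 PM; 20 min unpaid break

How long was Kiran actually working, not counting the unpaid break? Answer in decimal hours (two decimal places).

10.72 hours

The shift: 9:01 AM–8:04 PM = 11 h 3 min; less 20 min break → 10 h 43 min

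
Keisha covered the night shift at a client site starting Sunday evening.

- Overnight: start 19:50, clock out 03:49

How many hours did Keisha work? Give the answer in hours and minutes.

7 h 59 min

Overnight: 19:50 → midnight = 4 h 10 min; midnight → 03:49 = 3 h 49 min; span 7 h 59 min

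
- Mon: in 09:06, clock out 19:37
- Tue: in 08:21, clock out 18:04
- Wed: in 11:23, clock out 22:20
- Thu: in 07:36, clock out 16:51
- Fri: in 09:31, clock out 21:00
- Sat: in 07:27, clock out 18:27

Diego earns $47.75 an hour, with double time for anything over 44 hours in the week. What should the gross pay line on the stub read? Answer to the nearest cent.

$3907.54

Mon: 09:06–19:37 = 10 h 31 min
Tue: 08:21–18:04 = 9 h 43 min
Wed: 11:23–22:20 = 10 h 57 min
Thu: 07:36–16:51 = 9 h 15 min
Fri: 09:31–21:00 = 11 h 29 min
Sat: 07:27–18:27 = 11 h 0 min
Total worked: 62 h 55 min = 3775 min.
Regular 44 h 0 min = 2640 min at $47.75/h; overtime 18 h 55 min = 1135 min at $95.50/h.
Pay = (2640 × $47.75 + 1135 × $95.50) ÷ 60 = $3907.54.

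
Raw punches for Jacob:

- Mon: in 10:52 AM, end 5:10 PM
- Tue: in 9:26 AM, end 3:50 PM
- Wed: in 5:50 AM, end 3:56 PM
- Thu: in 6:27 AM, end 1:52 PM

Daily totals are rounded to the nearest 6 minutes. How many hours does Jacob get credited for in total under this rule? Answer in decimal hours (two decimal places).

30.20 hours

Mon: 10:52 AM–5:10 PM = 6 h 18 min → rounds to 6 h 18 min
Tue: 9:26 AM–3:50 PM = 6 h 24 min → rounds to 6 h 24 min
Wed: 5:50 AM–3:56 PM = 10 h 6 min → rounds to 10 h 6 min
Thu: 6:27 AM–1:52 PM = 7 h 25 min → rounds to 7 h 24 min
Total credited: 30 h 12 min.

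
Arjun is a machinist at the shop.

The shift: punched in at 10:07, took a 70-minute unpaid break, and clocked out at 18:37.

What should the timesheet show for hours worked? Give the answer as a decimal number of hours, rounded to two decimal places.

7.33 hours

The shift: 10:07–18:37 = 8 h 30 min; less 70 min break → 7 h 20 min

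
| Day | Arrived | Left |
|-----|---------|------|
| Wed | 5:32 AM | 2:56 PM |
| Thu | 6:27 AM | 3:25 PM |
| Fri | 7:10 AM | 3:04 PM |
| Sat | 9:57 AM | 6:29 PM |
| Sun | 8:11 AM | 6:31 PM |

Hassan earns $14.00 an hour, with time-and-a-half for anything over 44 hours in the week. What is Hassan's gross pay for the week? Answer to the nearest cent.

Wed: 5:32 AM–2:56 PM = 9 h 24 min
Thu: 6:27 AM–3:25 PM = 8 h 58 min
Fri: 7:10 AM–3:04 PM = 7 h 54 min
Sat: 9:57 AM–6:29 PM = 8 h 32 min
Sun: 8:11 AM–6:31 PM = 10 h 20 min
Total worked: 45 h 8 min = 2708 min.
Regular 44 h 0 min = 2640 min at $14.00/h; overtime 1 h 8 min = 68 min at $21.00/h.
Pay = (2640 × $14.00 + 68 × $21.00) ÷ 60 = $639.80.

$639.80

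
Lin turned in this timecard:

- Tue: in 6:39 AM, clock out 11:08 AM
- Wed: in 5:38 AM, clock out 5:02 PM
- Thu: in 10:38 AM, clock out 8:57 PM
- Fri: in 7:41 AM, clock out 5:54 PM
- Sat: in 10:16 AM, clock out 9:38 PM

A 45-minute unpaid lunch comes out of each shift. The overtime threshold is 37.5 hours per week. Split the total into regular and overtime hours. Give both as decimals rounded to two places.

Regular 37.50 hours, overtime 6.53 hours

Tue: 6:39 AM–11:08 AM = 4 h 29 min; less 45 min break → 3 h 44 min
Wed: 5:38 AM–5:02 PM = 11 h 24 min; less 45 min break → 10 h 39 min
Thu: 10:38 AM–8:57 PM = 10 h 19 min; less 45 min break → 9 h 34 min
Fri: 7:41 AM–5:54 PM = 10 h 13 min; less 45 min break → 9 h 28 min
Sat: 10:16 AM–9:38 PM = 11 h 22 min; less 45 min break → 10 h 37 min
Total worked: 44 h 2 min = 44.03 h.
Threshold 37.5 h → overtime 6 h 32 min, regular 37 h 30 min.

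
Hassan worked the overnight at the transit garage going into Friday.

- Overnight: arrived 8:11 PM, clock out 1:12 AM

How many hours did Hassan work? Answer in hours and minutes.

5 h 1 min

Overnight: 8:11 PM → midnight = 3 h 49 min; midnight → 1:12 AM = 1 h 12 min; span 5 h 1 min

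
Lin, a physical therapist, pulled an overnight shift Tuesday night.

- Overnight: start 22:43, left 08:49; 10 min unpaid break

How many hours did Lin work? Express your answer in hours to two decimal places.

9.93 hours

Overnight: 22:43 → midnight = 1 h 17 min; midnight → 08:49 = 8 h 49 min; span 10 h 6 min; less 10 min break → 9 h 56 min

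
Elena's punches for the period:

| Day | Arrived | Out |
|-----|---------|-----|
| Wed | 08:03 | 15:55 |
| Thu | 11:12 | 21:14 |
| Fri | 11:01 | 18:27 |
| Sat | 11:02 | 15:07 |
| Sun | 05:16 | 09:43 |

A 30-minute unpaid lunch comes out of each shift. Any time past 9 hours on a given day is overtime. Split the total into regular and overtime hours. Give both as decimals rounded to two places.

Regular 30.83 hours, overtime 0.53 hours

Wed: 08:03–15:55 = 7 h 52 min; less 30 min break → 7 h 22 min
Thu: 11:12–21:14 = 10 h 2 min; less 30 min break → 9 h 32 min
Fri: 11:01–18:27 = 7 h 26 min; less 30 min break → 6 h 56 min
Sat: 11:02–15:07 = 4 h 5 min; less 30 min break → 3 h 35 min
Sun: 05:16–09:43 = 4 h 27 min; less 30 min break → 3 h 57 min
Wed reg 7 h 22 min / OT 0 h 0 min; Thu reg 9 h 0 min / OT 0 h 32 min; Fri reg 6 h 56 min / OT 0 h 0 min; Sat reg 3 h 35 min / OT 0 h 0 min; Sun reg 3 h 57 min / OT 0 h 0 min.
Totals: regular 30 h 50 min, overtime 0 h 32 min.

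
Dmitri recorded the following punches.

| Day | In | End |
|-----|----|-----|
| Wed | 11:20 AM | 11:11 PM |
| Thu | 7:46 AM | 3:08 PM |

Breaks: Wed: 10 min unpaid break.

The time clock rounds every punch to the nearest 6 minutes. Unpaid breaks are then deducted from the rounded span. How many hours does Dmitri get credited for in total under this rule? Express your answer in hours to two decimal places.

Wed: in 11:20 AM→11:18 AM, out 11:11 PM→11:12 PM; 11 h 54 min − 10 min = 11 h 44 min
Thu: in 7:46 AM→7:48 AM, out 3:08 PM→3:06 PM; 7 h 18 min
Total credited: 19 h 2 min.

19.03 hours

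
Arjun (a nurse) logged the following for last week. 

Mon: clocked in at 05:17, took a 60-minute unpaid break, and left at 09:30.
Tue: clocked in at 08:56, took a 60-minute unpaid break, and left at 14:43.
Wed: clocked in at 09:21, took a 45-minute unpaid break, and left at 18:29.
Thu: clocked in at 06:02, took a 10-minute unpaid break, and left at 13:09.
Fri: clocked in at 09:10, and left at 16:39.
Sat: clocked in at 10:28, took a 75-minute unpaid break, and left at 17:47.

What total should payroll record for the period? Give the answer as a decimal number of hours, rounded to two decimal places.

36.88 hours

Mon: 05:17–09:30 = 4 h 13 min; less 60 min break → 3 h 13 min
Tue: 08:56–14:43 = 5 h 47 min; less 60 min break → 4 h 47 min
Wed: 09:21–18:29 = 9 h 8 min; less 45 min break → 8 h 23 min
Thu: 06:02–13:09 = 7 h 7 min; less 10 min break → 6 h 57 min
Fri: 09:10–16:39 = 7 h 29 min
Sat: 10:28–17:47 = 7 h 19 min; less 75 min break → 6 h 4 min
Total: 3 h 13 min + 4 h 47 min + 8 h 23 min + 6 h 57 min + 7 h 29 min + 6 h 4 min = 36 h 53 min.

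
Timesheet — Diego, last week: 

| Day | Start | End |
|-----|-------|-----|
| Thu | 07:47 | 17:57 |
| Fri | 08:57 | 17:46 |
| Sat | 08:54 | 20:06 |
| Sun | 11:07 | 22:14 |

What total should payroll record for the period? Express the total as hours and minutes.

41 h 18 min

Thu: 07:47–17:57 = 10 h 10 min
Fri: 08:57–17:46 = 8 h 49 min
Sat: 08:54–20:06 = 11 h 12 min
Sun: 11:07–22:14 = 11 h 7 min
Total: 10 h 10 min + 8 h 49 min + 11 h 12 min + 11 h 7 min = 41 h 18 min.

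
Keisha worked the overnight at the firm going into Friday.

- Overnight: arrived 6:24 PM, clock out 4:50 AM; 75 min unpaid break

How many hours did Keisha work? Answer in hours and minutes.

Overnight: 6:24 PM → midnight = 5 h 36 min; midnight → 4:50 AM = 4 h 50 min; span 10 h 26 min; less 75 min break → 9 h 11 min

9 h 11 min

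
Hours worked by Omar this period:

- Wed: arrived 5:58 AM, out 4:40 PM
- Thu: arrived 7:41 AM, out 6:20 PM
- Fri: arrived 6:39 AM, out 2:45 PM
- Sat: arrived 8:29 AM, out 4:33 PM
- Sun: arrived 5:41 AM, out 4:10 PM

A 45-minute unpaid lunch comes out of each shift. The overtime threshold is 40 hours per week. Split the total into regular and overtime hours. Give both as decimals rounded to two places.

Wed: 5:58 AM–4:40 PM = 10 h 42 min; less 45 min break → 9 h 57 min
Thu: 7:41 AM–6:20 PM = 10 h 39 min; less 45 min break → 9 h 54 min
Fri: 6:39 AM–2:45 PM = 8 h 6 min; less 45 min break → 7 h 21 min
Sat: 8:29 AM–4:33 PM = 8 h 4 min; less 45 min break → 7 h 19 min
Sun: 5:41 AM–4:10 PM = 10 h 29 min; less 45 min break → 9 h 44 min
Total worked: 44 h 15 min = 44.25 h.
Threshold 40 h → overtime 4 h 15 min, regular 40 h 0 min.

Regular 40.00 hours, overtime 4.25 hours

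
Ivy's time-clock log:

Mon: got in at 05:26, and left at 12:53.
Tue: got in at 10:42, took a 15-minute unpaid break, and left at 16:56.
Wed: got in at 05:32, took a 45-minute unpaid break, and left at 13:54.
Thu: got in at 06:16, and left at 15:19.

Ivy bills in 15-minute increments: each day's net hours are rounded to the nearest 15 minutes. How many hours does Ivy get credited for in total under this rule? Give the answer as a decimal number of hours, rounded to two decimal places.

30.00 hours

Mon: 05:26–12:53 = 7 h 27 min → rounds to 7 h 30 min
Tue: 10:42–16:56 = 6 h 14 min − 15 min = 5 h 59 min → rounds to 6 h 0 min
Wed: 05:32–13:54 = 8 h 22 min − 45 min = 7 h 37 min → rounds to 7 h 30 min
Thu: 06:16–15:19 = 9 h 3 min → rounds to 9 h 0 min
Total credited: 30 h 0 min.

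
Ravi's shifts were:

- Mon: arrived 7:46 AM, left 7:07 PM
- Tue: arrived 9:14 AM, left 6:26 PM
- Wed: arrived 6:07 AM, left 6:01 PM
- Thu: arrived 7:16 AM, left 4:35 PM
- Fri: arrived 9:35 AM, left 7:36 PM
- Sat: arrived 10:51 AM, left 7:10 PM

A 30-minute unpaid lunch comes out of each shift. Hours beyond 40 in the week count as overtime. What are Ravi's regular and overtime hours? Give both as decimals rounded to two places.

Mon: 7:46 AM–7:07 PM = 11 h 21 min; less 30 min break → 10 h 51 min
Tue: 9:14 AM–6:26 PM = 9 h 12 min; less 30 min break → 8 h 42 min
Wed: 6:07 AM–6:01 PM = 11 h 54 min; less 30 min break → 11 h 24 min
Thu: 7:16 AM–4:35 PM = 9 h 19 min; less 30 min break → 8 h 49 min
Fri: 9:35 AM–7:36 PM = 10 h 1 min; less 30 min break → 9 h 31 min
Sat: 10:51 AM–7:10 PM = 8 h 19 min; less 30 min break → 7 h 49 min
Total worked: 57 h 6 min = 57.10 h.
Threshold 40 h → overtime 17 h 6 min, regular 40 h 0 min.

Regular 40.00 hours, overtime 17.10 hours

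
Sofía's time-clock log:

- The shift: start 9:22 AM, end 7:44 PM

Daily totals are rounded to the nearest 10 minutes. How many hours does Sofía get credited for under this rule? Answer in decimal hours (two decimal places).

10.33 hours

The shift: 9:22 AM–7:44 PM = 10 h 22 min → rounds to 10 h 20 min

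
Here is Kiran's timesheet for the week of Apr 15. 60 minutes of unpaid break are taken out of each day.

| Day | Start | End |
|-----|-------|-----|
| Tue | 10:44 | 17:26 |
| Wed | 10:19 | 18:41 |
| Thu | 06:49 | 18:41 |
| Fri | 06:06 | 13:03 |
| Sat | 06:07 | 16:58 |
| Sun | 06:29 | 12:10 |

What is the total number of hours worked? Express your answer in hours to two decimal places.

Tue: 10:44–17:26 = 6 h 42 min; less 60 min break → 5 h 42 min
Wed: 10:19–18:41 = 8 h 22 min; less 60 min break → 7 h 22 min
Thu: 06:49–18:41 = 11 h 52 min; less 60 min break → 10 h 52 min
Fri: 06:06–13:03 = 6 h 57 min; less 60 min break → 5 h 57 min
Sat: 06:07–16:58 = 10 h 51 min; less 60 min break → 9 h 51 min
Sun: 06:29–12:10 = 5 h 41 min; less 60 min break → 4 h 41 min
Total: 5 h 42 min + 7 h 22 min + 10 h 52 min + 5 h 57 min + 9 h 51 min + 4 h 41 min = 44 h 25 min.

44.42 hours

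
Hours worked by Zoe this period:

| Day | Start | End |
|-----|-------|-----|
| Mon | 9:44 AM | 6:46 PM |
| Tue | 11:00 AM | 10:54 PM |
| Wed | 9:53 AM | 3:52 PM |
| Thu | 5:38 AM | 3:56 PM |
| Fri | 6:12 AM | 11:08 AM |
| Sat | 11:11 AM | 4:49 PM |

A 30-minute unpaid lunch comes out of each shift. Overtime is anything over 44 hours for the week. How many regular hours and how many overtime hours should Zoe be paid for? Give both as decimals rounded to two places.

Mon: 9:44 AM–6:46 PM = 9 h 2 min; less 30 min break → 8 h 32 min
Tue: 11:00 AM–10:54 PM = 11 h 54 min; less 30 min break → 11 h 24 min
Wed: 9:53 AM–3:52 PM = 5 h 59 min; less 30 min break → 5 h 29 min
Thu: 5:38 AM–3:56 PM = 10 h 18 min; less 30 min break → 9 h 48 min
Fri: 6:12 AM–11:08 AM = 4 h 56 min; less 30 min break → 4 h 26 min
Sat: 11:11 AM–4:49 PM = 5 h 38 min; less 30 min break → 5 h 8 min
Total worked: 44 h 47 min = 44.78 h.
Threshold 44 h → overtime 0 h 47 min, regular 44 h 0 min.

Regular 44.00 hours, overtime 0.78 hours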